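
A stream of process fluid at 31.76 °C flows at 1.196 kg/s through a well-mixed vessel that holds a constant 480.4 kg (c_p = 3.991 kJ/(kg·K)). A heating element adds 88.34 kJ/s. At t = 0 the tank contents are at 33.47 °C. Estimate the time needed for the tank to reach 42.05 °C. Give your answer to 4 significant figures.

First-law balance (no shaft work): M c_p dT/dt = ṁ c_p (T_in − T) + 88.34.
τ = M/ṁ = 401.672 s; T_ss = T_in + Q̇/(ṁ c_p) = 50.2674 °C.
T(t) = T_ss + (T₀ − T_ss) e^(−t/τ). Set T = 42.05:
e^(−t/τ) = (42.05 − 50.2674)/(33.47 − 50.2674) = 0.489205
t = −401.672 · ln(0.489205) = 287.185 s.

287.2 s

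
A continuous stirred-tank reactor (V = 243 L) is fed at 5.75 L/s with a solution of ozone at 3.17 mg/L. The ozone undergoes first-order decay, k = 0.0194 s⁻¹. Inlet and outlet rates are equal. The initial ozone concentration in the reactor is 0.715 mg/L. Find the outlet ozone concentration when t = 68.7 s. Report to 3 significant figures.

V dC/dt = Q(C_in − C) − k V C.
dC/dt = (Q/V) C_in − (Q/V + k) C; effective rate a = Q/V + k = 0.023663 + 0.0194 = 0.043063 s⁻¹.
C_ss = Q C_in/(Q + kV) = 1.7419 mg/L; C(t) = C_ss + (C₀ − C_ss) e^(−a t).
C(68.7) = 1.7419 + (-1.0269)·e^(−0.043063·68.7) = 1.7419 + (-1.0269)·0.051902 = 1.6886 mg/L.

1.69 mg/L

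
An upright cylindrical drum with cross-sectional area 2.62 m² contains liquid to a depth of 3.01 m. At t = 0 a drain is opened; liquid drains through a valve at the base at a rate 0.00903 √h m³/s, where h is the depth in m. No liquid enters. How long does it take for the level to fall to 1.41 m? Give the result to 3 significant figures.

With no inflow, A dh/dt = −0.00903 √h.
This is separable: 2 d(√h)/dt = −0.00903/A, so √h = √h₀ − (0.00903/(2A)) t.
t = 2A(√h₀ − √h)/0.00903 = 2·2.62·(√3.01 − √1.41)/0.00903
  = 5.2400 × (1.7349 − 1.1874) / 0.00903 = 317.71 s.

318 s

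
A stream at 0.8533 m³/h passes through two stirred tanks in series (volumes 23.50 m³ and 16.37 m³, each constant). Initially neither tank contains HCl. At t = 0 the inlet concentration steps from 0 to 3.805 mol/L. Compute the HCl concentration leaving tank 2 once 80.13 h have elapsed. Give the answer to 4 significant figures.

Species balance on tank i: dCᵢ/dt = (Cᵢ₋₁ − Cᵢ)/τᵢ with τᵢ = Vᵢ/Q.
τ₁ = 23.50/0.8533 = 27.5401 h; τ₂ = 16.37/0.8533 = 19.1843 h.
Tank 1: C₁ = C_in(1 − e^(−t/τ₁)). Tank 2 (τ₁ ≠ τ₂): C₂ = C_in[1 − (τ₁ e^(−t/τ₁) − τ₂ e^(−t/τ₂))/(τ₁ − τ₂)].
At t = 80.13: e^(−t/τ₁) = 0.0544991, e^(−t/τ₂) = 0.0153469.
C₂ = 3.805·[1 − (27.5401·0.0544991 − 19.1843·0.0153469)/(8.35580)] = 3.805·0.855610 = 3.25560 mol/L.

3.256 mol/L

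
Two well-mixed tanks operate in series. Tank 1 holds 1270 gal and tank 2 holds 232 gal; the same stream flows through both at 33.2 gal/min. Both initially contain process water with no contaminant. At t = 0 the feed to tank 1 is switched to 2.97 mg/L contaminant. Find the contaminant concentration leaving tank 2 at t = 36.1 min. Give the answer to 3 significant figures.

1.56 mg/L

Species balance on tank i: dCᵢ/dt = (Cᵢ₋₁ − Cᵢ)/τᵢ with τᵢ = Vᵢ/Q.
τ₁ = 1270/33.2 = 38.253 min; τ₂ = 232/33.2 = 6.9880 min.
Solving the cascade with C₁(0)=C₂(0)=0 gives C₂(t) = C_in[1 − (τ₁ e^(−t/τ₁) − τ₂ e^(−t/τ₂))/(τ₁ − τ₂)].
At t = 36.1: e^(−t/τ₁) = 0.38918, e^(−t/τ₂) = 0.0057072.
C₂ = 2.97·[1 − (38.253·0.38918 − 6.9880·0.0057072)/(31.265)] = 2.97·0.52511 = 1.5596 mg/L.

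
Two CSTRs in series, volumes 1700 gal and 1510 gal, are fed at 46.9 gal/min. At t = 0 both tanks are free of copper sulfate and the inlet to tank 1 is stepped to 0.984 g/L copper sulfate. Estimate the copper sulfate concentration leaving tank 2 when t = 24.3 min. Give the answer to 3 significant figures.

Species balance on tank i: dCᵢ/dt = (Cᵢ₋₁ − Cᵢ)/τᵢ with τᵢ = Vᵢ/Q.
τ₁ = 1700/46.9 = 36.247 min; τ₂ = 1510/46.9 = 32.196 min.
Tank 1: C₁ = C_in(1 − e^(−t/τ₁)). Tank 2 (τ₁ ≠ τ₂): C₂ = C_in[1 − (τ₁ e^(−t/τ₁) − τ₂ e^(−t/τ₂))/(τ₁ − τ₂)].
At t = 24.3: e^(−t/τ₁) = 0.51151, e^(−t/τ₂) = 0.47013.
C₂ = 0.984·[1 − (36.247·0.51151 − 32.196·0.47013)/(4.0512)] = 0.984·0.15965 = 0.15709 g/L.

0.157 g/L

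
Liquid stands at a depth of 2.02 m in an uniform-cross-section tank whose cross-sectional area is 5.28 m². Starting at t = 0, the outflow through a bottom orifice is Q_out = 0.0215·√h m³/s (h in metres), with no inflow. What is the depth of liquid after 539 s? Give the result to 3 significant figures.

Mass balance (ρ constant): A dh/dt = −0.0215 √h.
∫ h^(−1/2) dh = −(0.0215/A) ∫ dt, giving 2√h = 2√h₀ − (0.0215/A) t.
√h = √2.02 − 0.0215·539/(2·5.28) = 1.4213 − 1.0974 = 0.32387.
h = 0.32387² = 0.10489 m.

0.105 m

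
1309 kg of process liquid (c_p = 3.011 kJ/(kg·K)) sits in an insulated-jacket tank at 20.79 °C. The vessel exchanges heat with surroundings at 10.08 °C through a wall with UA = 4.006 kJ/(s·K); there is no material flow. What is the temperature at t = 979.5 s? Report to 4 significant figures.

M c_p dT/dt = −UA(T − T_amb).
dT/dt = (T_ss − T)/τ with T_ss = T_amb = 10.0800 °C, τ = M c_p/UA = 1309·3.011/4.006 = 983.874 s.
T approaches T_ss exponentially: T(t) = T_ss + (T₀ − T_ss) e^(−t/τ).
T(979.5) = 10.0800 + (10.7100)·0.369519 = 14.0375 °C.

14.04 °C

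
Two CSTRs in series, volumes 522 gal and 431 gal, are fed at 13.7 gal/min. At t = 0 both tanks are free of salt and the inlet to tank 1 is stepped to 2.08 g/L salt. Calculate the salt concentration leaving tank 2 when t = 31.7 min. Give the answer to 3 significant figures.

0.484 g/L

Each tank obeys Vᵢ dCᵢ/dt = Q(Cᵢ₋₁ − Cᵢ), so τᵢ = Vᵢ/Q.
τ₁ = 522/13.7 = 38.102 min; τ₂ = 431/13.7 = 31.460 min.
Solving the cascade with C₁(0)=C₂(0)=0 gives C₂(t) = C_in[1 − (τ₁ e^(−t/τ₁) − τ₂ e^(−t/τ₂))/(τ₁ − τ₂)].
At t = 31.7: e^(−t/τ₁) = 0.43519, e^(−t/τ₂) = 0.36508.
C₂ = 2.08·[1 − (38.102·0.43519 − 31.460·0.36508)/(6.6423)] = 2.08·0.23276 = 0.48414 g/L.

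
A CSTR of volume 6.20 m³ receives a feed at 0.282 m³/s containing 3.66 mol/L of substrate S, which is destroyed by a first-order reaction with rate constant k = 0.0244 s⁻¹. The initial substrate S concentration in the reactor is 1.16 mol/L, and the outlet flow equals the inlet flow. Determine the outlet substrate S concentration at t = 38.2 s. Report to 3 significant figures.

2.30 mol/L

Accumulation = in − out − consumed: V dC/dt = Q C_in − Q C − k V C.
This is linear with rate a = Q/V + k = 0.069884 s⁻¹.
C_ss = Q C_in/(Q + kV) = 2.3821 mol/L; C(t) = C_ss + (C₀ − C_ss) e^(−a t).
C(38.2) = 2.3821 + (-1.2221)·e^(−0.069884·38.2) = 2.3821 + (-1.2221)·0.069282 = 2.2974 mol/L.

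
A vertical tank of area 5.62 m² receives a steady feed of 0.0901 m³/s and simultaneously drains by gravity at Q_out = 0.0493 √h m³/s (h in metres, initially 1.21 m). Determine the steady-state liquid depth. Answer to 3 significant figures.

A dh/dt = Q_in − 0.0493 √h. Steady state requires inflow = outflow:
Q_in = 0.0493 √h_ss ⇒ √h_ss = 0.0901/0.0493 = 1.8276.
h_ss = 1.8276² = 3.3401 m. (Since h₀ = 1.21 m < h_ss, the level will rise toward this value.)

3.34 m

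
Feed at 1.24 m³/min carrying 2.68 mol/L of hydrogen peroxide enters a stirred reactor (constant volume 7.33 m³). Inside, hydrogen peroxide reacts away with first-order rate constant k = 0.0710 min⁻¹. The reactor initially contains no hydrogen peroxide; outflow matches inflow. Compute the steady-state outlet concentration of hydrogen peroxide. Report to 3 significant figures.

1.89 mol/L

Accumulation = in − out − consumed: V dC/dt = Q C_in − Q C − k V C.
Steady state (dC/dt = 0): C_ss = Q C_in/(Q + kV) = C_in/(1 + kV/Q).
C_ss = 1.24·2.68/(1.24 + 0.0710·7.33) = 3.3232/1.7604 = 1.8877 mol/L.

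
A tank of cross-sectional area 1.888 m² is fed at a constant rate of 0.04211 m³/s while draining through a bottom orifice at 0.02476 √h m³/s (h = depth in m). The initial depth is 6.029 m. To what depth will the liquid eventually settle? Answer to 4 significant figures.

2.892 m

A dh/dt = Q_in − 0.02476 √h. Steady state requires inflow = outflow:
Q_in = 0.02476 √h_ss ⇒ √h_ss = 0.04211/0.02476 = 1.70073.
h_ss = 1.70073² = 2.89247 m. (Since h₀ = 6.029 m > h_ss, the level will fall toward this value.)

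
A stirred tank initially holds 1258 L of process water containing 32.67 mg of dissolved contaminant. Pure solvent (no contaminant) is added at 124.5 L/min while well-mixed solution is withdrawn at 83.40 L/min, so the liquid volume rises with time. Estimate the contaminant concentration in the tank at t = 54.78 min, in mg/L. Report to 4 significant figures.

0.001161 mg/L

Let m(t) be the amount of contaminant. Volume: V(t) = V₀ + (Q_in − Q_out) t = 1258 + 41.1000 t; V(54.78) = 3509.46 L.
No contaminant enters, so dm/dt = −Q_out · (m/V).
Separate: dm/m = −Q_out dt/V(t) ⇒ ln(m/m₀) = −(Q_out/(Q_in−Q_out)) ln(V/V₀).
m = m₀ (V₀/V)^(Q_out/(Q_in−Q_out)) = 32.67 × (1258/3509.46)^(2.02920) = 4.07400 mg.
C = m/V = 4.07400/3509.46 = 0.00116086 mg/L.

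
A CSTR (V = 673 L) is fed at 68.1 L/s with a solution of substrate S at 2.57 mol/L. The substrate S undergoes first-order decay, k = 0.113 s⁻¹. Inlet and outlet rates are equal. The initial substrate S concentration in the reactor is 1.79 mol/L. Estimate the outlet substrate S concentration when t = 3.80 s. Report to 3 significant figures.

Accumulation = in − out − consumed: V dC/dt = Q C_in − Q C − k V C.
dC/dt = (Q/V) C_in − (Q/V + k) C; effective rate a = Q/V + k = 0.10119 + 0.113 = 0.21419 s⁻¹.
C_ss = Q C_in/(Q + kV) = 1.2141 mol/L; C(t) = C_ss + (C₀ − C_ss) e^(−a t).
C(3.80) = 1.2141 + (0.57586)·e^(−0.21419·3.80) = 1.2141 + (0.57586)·0.44312 = 1.4693 mol/L.

1.47 mol/L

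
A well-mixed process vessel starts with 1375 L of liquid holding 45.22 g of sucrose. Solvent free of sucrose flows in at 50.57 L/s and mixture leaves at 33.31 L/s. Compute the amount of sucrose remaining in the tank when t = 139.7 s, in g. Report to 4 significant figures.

6.403 g

Let m(t) be the amount of sucrose. Volume: V(t) = V₀ + (Q_in − Q_out) t = 1375 + 17.2600 t; V(139.7) = 3786.22 L.
Species balance (pure solvent in): dm/dt = −Q_out · m/V(t).
Separate: dm/m = −Q_out dt/V(t) ⇒ ln(m/m₀) = −(Q_out/(Q_in−Q_out)) ln(V/V₀).
m = m₀ (V₀/V)^(Q_out/(Q_in−Q_out)) = 45.22 × (1375/3786.22)^(1.92990) = 6.40270 g.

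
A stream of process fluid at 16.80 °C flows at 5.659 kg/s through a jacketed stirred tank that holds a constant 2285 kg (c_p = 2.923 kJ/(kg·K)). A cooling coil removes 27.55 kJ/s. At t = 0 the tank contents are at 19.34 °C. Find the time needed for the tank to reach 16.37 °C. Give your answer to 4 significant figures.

494.6 s

M c_p dT/dt = ṁ c_p (T_in − T) − Q̇.
τ = M/ṁ = 403.782 s; T_ss = T_in − Q̇/(ṁ c_p) = 15.1345 °C.
T(t) = T_ss + (T₀ − T_ss) e^(−t/τ). Set T = 16.37:
e^(−t/τ) = (16.37 − 15.1345)/(19.34 − 15.1345) = 0.293787
t = −403.782 · ln(0.293787) = 494.592 s.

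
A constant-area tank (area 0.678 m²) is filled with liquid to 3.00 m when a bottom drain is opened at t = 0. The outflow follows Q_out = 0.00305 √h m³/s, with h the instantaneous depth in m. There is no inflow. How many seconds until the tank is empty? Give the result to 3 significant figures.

770 s

With no inflow, A dh/dt = −0.00305 √h.
Separate and integrate: 2(√h − √h₀) = −(0.00305/A) t.
Tank is empty when √h = 0: t_empty = 2A√h₀/0.00305.
t_empty = 2·0.678·√3.00/0.00305 = 1.3560·1.7321/0.00305 = 770.05 s.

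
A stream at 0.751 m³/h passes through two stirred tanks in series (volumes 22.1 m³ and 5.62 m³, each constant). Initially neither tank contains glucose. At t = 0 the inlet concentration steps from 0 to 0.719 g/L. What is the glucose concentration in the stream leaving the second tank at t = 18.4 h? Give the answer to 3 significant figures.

Time constants: τᵢ = Vᵢ/Q for each well-mixed tank.
τ₁ = 22.1/0.751 = 29.427 h; τ₂ = 5.62/0.751 = 7.4834 h.
Solving the cascade with C₁(0)=C₂(0)=0 gives C₂(t) = C_in[1 − (τ₁ e^(−t/τ₁) − τ₂ e^(−t/τ₂))/(τ₁ − τ₂)].
At t = 18.4: e^(−t/τ₁) = 0.53512, e^(−t/τ₂) = 0.085538.
C₂ = 0.719·[1 − (29.427·0.53512 − 7.4834·0.085538)/(21.944)] = 0.719·0.31157 = 0.22402 g/L.

0.224 g/L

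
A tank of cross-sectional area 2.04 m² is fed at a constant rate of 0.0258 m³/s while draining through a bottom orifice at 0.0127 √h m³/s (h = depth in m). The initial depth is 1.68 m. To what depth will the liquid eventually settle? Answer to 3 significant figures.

4.13 m

Volume balance on the tank: A dh/dt = Q_in − 0.0127 √h. At steady state dh/dt = 0:
Q_in = 0.0127 √h_ss ⇒ √h_ss = 0.0258/0.0127 = 2.0315.
h_ss = 2.0315² = 4.1270 m. (Since h₀ = 1.68 m < h_ss, the level will rise toward this value.)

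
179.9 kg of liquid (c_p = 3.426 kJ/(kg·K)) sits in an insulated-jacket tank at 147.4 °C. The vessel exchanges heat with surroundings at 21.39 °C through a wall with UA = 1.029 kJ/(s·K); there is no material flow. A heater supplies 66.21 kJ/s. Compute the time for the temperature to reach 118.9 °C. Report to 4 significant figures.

M c_p dT/dt = −UA(T − T_amb) + Q̇.
τ = M c_p/UA = 598.967 s; T_ss = T_amb + Q̇/UA = 21.39 + 66.21/1.029 = 85.7340 °C.
T(t) = T_ss + (T₀ − T_ss)e^(−t/τ); set T = 118.9:
t = −τ ln[(T − T_ss)/(T₀ − T_ss)] = −598.967 · ln(0.537833) = 371.484 s.

371.5 s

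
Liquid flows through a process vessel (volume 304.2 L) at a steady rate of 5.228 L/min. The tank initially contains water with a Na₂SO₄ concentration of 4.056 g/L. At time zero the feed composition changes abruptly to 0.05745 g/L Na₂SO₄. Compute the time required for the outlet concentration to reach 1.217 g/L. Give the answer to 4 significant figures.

Species balance: V dC/dt = Q(C_in − C) ⇒ τ = V/Q = 58.1867 min.
C(t) = C_in + (C₀ − C_in) e^(−t/τ). Set C = 1.217 and solve for t:
e^(−t/τ) = (C − C_in)/(C₀ − C_in) = (1.217 − 0.05745)/(4.056 − 0.05745) = 0.289993
t = −τ ln(…) = 58.1867 × 1.23790 = 72.0293 min.

72.03 min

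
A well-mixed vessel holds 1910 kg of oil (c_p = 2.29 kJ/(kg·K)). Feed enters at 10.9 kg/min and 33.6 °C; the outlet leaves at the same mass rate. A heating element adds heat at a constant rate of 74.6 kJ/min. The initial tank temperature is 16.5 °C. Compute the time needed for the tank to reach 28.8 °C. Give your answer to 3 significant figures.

Unsteady energy balance on the tank contents: M c_p dT/dt = ṁ c_p (T_in − T) + 74.6.
τ = M/ṁ = 175.23 min; T_ss = T_in + Q̇/(ṁ c_p) = 36.589 °C.
T(t) = T_ss + (T₀ − T_ss) e^(−t/τ). Set T = 28.8:
e^(−t/τ) = (28.8 − 36.589)/(16.5 − 36.589) = 0.38771
t = −175.23 · ln(0.38771) = 166.03 min.

166 min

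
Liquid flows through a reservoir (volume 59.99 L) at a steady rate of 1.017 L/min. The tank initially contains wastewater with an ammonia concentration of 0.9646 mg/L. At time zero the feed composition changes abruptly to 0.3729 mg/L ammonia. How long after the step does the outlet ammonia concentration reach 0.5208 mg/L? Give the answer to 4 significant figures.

81.78 min

Species balance on the tank: V dC/dt = Q(C_in − C), so τ = V/Q = 58.9872 min.
C(t) = C_in + (C₀ − C_in) e^(−t/τ). Set C = 0.5208 and solve for t:
e^(−t/τ) = (C − C_in)/(C₀ − C_in) = (0.5208 − 0.3729)/(0.9646 − 0.3729) = 0.249958
t = −τ ln(…) = 58.9872 × 1.38646 = 81.7836 min.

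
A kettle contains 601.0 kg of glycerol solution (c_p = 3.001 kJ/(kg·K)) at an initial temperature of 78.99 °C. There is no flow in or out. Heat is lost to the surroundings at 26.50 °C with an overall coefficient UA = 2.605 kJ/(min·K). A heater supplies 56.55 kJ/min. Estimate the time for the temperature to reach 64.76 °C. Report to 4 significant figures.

Heat balance on the well-mixed liquid: M c_p dT/dt = −UA(T − T_amb) + Q̇.
τ = M c_p/UA = 692.361 min; T_ss = T_amb + Q̇/UA = 26.50 + 56.55/2.605 = 48.2083 °C.
T(t) = T_ss + (T₀ − T_ss)e^(−t/τ); set T = 64.76:
t = −τ ln[(T − T_ss)/(T₀ − T_ss)] = −692.361 · ln(0.537713) = 429.562 min.

429.6 min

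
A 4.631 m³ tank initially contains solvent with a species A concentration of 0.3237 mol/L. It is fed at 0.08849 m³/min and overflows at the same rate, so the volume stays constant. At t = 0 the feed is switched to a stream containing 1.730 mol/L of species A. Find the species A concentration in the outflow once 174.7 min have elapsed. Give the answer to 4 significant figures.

1.680 mol/L

Species balance on the tank: V dC/dt = Q(C_in − C).
Rewrite as dC/dt + C/τ = C_in/τ, τ = V/Q = 52.3336 min.
Solution: C(t) = C_in + (C₀ − C_in) e^(−t/τ).
C(174.7) = 1.730 + (0.3237 − 1.730)·e^(−174.7/52.3336) = 1.730 + (-1.40630)·0.0355008 = 1.68008 mol/L.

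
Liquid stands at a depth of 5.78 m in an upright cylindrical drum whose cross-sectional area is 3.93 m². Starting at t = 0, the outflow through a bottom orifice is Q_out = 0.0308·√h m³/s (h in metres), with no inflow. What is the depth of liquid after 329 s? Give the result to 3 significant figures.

1.24 m

With no inflow, A dh/dt = −0.0308 √h.
This is separable: 2 d(√h)/dt = −0.0308/A, so √h = √h₀ − (0.0308/(2A)) t.
√h = √5.78 − 0.0308·329/(2·3.93) = 2.4042 − 1.2892 = 1.1150.
h = 1.1150² = 1.2431 m.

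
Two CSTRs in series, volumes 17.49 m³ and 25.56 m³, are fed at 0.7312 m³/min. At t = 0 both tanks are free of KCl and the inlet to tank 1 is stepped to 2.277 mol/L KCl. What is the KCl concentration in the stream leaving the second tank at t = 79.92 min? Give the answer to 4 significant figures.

1.719 mol/L

Each tank obeys Vᵢ dCᵢ/dt = Q(Cᵢ₋₁ − Cᵢ), so τᵢ = Vᵢ/Q.
τ₁ = 17.49/0.7312 = 23.9196 min; τ₂ = 25.56/0.7312 = 34.9562 min.
Tank 1: C₁ = C_in(1 − e^(−t/τ₁)). Tank 2 (τ₁ ≠ τ₂): C₂ = C_in[1 − (τ₁ e^(−t/τ₁) − τ₂ e^(−t/τ₂))/(τ₁ − τ₂)].
At t = 79.92: e^(−t/τ₁) = 0.0353946, e^(−t/τ₂) = 0.101643.
C₂ = 2.277·[1 − (23.9196·0.0353946 − 34.9562·0.101643)/(-11.0367)] = 2.277·0.754777 = 1.71863 mol/L.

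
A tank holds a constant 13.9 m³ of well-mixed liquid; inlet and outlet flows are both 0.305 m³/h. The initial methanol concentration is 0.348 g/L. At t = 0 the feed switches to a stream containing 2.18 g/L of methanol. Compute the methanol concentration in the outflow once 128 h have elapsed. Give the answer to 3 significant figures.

2.07 g/L

Transient balance on the dissolved component: V dC/dt = Q(C_in − C).
Rewrite as dC/dt + C/τ = C_in/τ, τ = V/Q = 45.574 h.
Integrating: C(t) = C_in + (C₀ − C_in) e^(−t/τ).
C(128) = 2.18 + (0.348 − 2.18)·e^(−128/45.574) = 2.18 + (-1.8320)·0.060287 = 2.0696 g/L.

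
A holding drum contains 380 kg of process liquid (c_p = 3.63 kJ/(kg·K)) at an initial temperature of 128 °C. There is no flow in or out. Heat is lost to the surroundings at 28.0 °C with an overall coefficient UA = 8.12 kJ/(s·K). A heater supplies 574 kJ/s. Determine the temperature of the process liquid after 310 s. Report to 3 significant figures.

Lumped-capacitance energy balance: M c_p dT/dt = UA(T_amb − T) + Q̇.
dT/dt = (T_ss − T)/τ with T_ss = T_amb + Q̇/UA = 28.0 + 574/8.12 = 98.690 °C, τ = M c_p/UA = 380·3.63/8.12 = 169.88 s.
This is linear first-order; T(t) = T_ss + (T₀ − T_ss) e^(−t/τ).
T(310) = 98.690 + (29.310)·0.16124 = 103.42 °C.

103 °C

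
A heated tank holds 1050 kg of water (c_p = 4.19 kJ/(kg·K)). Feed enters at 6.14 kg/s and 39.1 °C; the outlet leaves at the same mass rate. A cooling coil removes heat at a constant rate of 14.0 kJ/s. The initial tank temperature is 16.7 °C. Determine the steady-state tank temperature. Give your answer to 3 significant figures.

38.6 °C

Unsteady energy balance on the tank contents: M c_p dT/dt = ṁ c_p (T_in − T) − 14.0.
At steady state dT/dt = 0 ⇒ T_ss = T_in − Q̇/(ṁ c_p) = 39.1 − 14.0/(6.14·4.19) = 38.556 °C.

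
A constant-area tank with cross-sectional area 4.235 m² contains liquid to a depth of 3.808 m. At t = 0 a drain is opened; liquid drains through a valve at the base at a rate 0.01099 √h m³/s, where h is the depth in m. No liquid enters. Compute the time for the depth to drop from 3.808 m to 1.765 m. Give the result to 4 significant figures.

480.1 s

Volume balance on the tank: A dh/dt = −0.01099 √h.
This is separable: 2 d(√h)/dt = −0.01099/A, so √h = √h₀ − (0.01099/(2A)) t.
t = 2A(√h₀ − √h)/0.01099 = 2·4.235·(√3.808 − √1.765)/0.01099
  = 8.47000 × (1.95141 − 1.32853) / 0.01099 = 480.051 s.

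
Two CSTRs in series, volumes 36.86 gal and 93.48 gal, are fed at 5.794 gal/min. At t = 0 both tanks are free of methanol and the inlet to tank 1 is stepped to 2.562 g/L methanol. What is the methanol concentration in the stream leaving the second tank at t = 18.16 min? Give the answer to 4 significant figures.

1.286 g/L

Species balance on tank i: dCᵢ/dt = (Cᵢ₋₁ − Cᵢ)/τᵢ with τᵢ = Vᵢ/Q.
τ₁ = 36.86/5.794 = 6.36175 min; τ₂ = 93.48/5.794 = 16.1339 min.
Tank 1: C₁ = C_in(1 − e^(−t/τ₁)). Tank 2 (τ₁ ≠ τ₂): C₂ = C_in[1 − (τ₁ e^(−t/τ₁) − τ₂ e^(−t/τ₂))/(τ₁ − τ₂)].
At t = 18.16: e^(−t/τ₁) = 0.0575812, e^(−t/τ₂) = 0.324465.
C₂ = 2.562·[1 − (6.36175·0.0575812 − 16.1339·0.324465)/(-9.77218)] = 2.562·0.501792 = 1.28559 g/L.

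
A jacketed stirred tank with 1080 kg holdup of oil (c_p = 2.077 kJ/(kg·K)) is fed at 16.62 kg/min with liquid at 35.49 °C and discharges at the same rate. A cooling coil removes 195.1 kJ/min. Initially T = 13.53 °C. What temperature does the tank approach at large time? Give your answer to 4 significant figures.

M c_p dT/dt = ṁ c_p (T_in − T) − Q̇.
At steady state dT/dt = 0 ⇒ T_ss = T_in − Q̇/(ṁ c_p) = 35.49 − 195.1/(16.62·2.077) = 29.8382 °C.

29.84 °C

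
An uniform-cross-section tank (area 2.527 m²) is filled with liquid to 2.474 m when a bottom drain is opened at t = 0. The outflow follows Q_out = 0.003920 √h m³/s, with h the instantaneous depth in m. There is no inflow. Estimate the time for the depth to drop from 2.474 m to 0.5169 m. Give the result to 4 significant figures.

1101 s

With no inflow, A dh/dt = −0.003920 √h.
∫ h^(−1/2) dh = −(0.003920/A) ∫ dt, giving 2√h = 2√h₀ − (0.003920/A) t.
t = 2A(√h₀ − √h)/0.003920 = 2·2.527·(√2.474 − √0.5169)/0.003920
  = 5.05400 × (1.57290 − 0.718958) / 0.003920 = 1100.97 s.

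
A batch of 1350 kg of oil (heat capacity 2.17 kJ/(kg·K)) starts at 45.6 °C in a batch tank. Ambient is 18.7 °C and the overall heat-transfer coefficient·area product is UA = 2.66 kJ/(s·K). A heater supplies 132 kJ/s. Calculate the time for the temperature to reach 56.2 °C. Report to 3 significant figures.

692 s

Lumped-capacitance energy balance: M c_p dT/dt = UA(T_amb − T) + Q̇.
τ = M c_p/UA = 1101.3 s; T_ss = T_amb + Q̇/UA = 18.7 + 132/2.66 = 68.324 °C.
T(t) = T_ss + (T₀ − T_ss)e^(−t/τ); set T = 56.2:
t = −τ ln[(T − T_ss)/(T₀ − T_ss)] = −1101.3 · ln(0.53353) = 691.88 s.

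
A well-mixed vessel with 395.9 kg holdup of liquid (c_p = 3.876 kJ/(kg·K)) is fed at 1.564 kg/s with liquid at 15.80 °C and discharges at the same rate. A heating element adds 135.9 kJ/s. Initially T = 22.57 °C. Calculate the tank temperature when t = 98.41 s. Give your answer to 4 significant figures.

27.61 °C

M c_p dT/dt = ṁ c_p (T_in − T) + Q̇.
Rearrange: dT/dt = (T_ss − T)/τ with τ = M/ṁ = 253.133 s and T_ss = T_in + Q̇/(ṁ c_p) = 38.2181 °C.
T approaches T_ss exponentially: T(t) = T_ss + (T₀ − T_ss) e^(−t/τ).
T(98.41) = 38.2181 + (-15.6481)·e^(−98.41/253.133) = 38.2181 + (-15.6481)·0.677892 = 27.6104 °C.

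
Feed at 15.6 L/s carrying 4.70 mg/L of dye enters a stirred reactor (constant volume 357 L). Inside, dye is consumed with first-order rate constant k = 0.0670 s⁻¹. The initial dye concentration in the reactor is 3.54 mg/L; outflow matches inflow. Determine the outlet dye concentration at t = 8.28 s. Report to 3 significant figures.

2.53 mg/L

Species balance: V dC/dt = Q C_in − Q C − k V C.
This is linear with rate a = Q/V + k = 0.11070 s⁻¹.
C_ss = Q C_in/(Q + kV) = 1.8553 mg/L; C(t) = C_ss + (C₀ − C_ss) e^(−a t).
C(8.28) = 1.8553 + (1.6847)·e^(−0.11070·8.28) = 1.8553 + (1.6847)·0.39989 = 2.5290 mg/L.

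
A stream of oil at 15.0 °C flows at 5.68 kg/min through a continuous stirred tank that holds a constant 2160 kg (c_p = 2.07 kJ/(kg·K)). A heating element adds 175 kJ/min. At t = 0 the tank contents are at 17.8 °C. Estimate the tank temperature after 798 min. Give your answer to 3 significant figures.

28.4 °C

M c_p dT/dt = ṁ c_p (T_in − T) + Q̇.
τ = M/ṁ = 380.28 min; T_ss = T_in + Q̇/(ṁ c_p) = 15.0 + 175/(5.68·2.07) = 29.884 °C.
T approaches T_ss exponentially: T(t) = T_ss + (T₀ − T_ss) e^(−t/τ).
T(798) = 29.884 + (-12.084)·e^(−798/380.28) = 29.884 + (-12.084)·0.12265 = 28.402 °C.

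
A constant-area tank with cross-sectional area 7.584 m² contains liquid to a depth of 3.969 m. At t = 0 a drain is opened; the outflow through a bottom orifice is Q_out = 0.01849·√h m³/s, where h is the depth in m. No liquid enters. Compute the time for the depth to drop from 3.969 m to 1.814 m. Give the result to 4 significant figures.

529.4 s

A dh/dt = −Q_out = −0.01849 √h.
∫ h^(−1/2) dh = −(0.01849/A) ∫ dt, giving 2√h = 2√h₀ − (0.01849/A) t.
t = 2A(√h₀ − √h)/0.01849 = 2·7.584·(√3.969 − √1.814)/0.01849
  = 15.1680 × (1.99223 − 1.34685) / 0.01849 = 529.434 s.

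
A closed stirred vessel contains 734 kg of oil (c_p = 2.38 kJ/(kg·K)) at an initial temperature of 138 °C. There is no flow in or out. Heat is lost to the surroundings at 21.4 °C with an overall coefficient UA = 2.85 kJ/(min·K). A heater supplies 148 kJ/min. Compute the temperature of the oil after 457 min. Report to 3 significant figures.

104 °C

M c_p dT/dt = −UA(T − T_amb) + Q̇.
dT/dt = (T_ss − T)/τ with T_ss = T_amb + Q̇/UA = 21.4 + 148/2.85 = 73.330 °C, τ = M c_p/UA = 734·2.38/2.85 = 612.95 min.
This is linear first-order; T(t) = T_ss + (T₀ − T_ss) e^(−t/τ).
T(457) = 73.330 + (64.670)·0.47446 = 104.01 °C.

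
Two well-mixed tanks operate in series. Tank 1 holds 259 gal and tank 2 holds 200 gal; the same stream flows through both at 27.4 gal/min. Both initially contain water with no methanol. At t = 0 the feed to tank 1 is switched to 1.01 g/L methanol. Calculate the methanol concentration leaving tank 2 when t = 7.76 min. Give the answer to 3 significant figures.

Each tank obeys Vᵢ dCᵢ/dt = Q(Cᵢ₋₁ − Cᵢ), so τᵢ = Vᵢ/Q.
τ₁ = 259/27.4 = 9.4526 min; τ₂ = 200/27.4 = 7.2993 min.
Solving the cascade with C₁(0)=C₂(0)=0 gives C₂(t) = C_in[1 − (τ₁ e^(−t/τ₁) − τ₂ e^(−t/τ₂))/(τ₁ − τ₂)].
At t = 7.76: e^(−t/τ₁) = 0.44002, e^(−t/τ₂) = 0.34538.
C₂ = 1.01·[1 − (9.4526·0.44002 − 7.2993·0.34538)/(2.1533)] = 1.01·0.23917 = 0.24156 g/L.

0.242 g/L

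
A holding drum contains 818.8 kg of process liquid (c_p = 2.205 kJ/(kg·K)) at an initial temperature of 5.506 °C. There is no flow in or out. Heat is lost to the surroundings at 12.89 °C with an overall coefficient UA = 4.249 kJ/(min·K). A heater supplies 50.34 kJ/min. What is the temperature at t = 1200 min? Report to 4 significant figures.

23.60 °C

Lumped-capacitance energy balance: M c_p dT/dt = UA(T_amb − T) + Q̇.
dT/dt = (T_ss − T)/τ with T_ss = T_amb + Q̇/UA = 12.89 + 50.34/4.249 = 24.7375 °C, τ = M c_p/UA = 818.8·2.205/4.249 = 424.913 min.
This is linear first-order; T(t) = T_ss + (T₀ − T_ss) e^(−t/τ).
T(1200) = 24.7375 + (-19.2315)·0.0593615 = 23.5959 °C.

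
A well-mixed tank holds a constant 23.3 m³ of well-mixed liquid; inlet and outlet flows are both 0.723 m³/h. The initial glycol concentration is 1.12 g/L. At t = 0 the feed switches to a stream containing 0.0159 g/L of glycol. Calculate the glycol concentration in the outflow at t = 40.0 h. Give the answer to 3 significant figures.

Unsteady species balance (constant V, well mixed): V dC/dt = Q(C_in − C).
Time constant τ = V/Q = 23.3/0.723 = 32.227 h.
Solution: C(t) = C_in + (C₀ − C_in) e^(−t/τ).
C(40.0) = 0.0159 + (1.12 − 0.0159)·e^(−40.0/32.227) = 0.0159 + (1.1041)·0.28904 = 0.33503 g/L.

0.335 g/L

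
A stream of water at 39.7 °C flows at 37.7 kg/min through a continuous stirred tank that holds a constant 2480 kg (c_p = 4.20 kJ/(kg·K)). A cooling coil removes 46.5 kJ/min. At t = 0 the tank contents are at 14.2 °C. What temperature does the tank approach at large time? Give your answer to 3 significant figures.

Energy balance: M c_p dT/dt = ṁ c_p (T_in − T) − 46.5.
At steady state dT/dt = 0 ⇒ T_ss = T_in − Q̇/(ṁ c_p) = 39.7 − 46.5/(37.7·4.20) = 39.406 °C.

39.4 °C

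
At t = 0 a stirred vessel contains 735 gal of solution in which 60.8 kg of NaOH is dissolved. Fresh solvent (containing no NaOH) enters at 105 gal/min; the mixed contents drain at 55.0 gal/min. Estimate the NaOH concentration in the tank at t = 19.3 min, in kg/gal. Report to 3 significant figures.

Total volume: dV/dt = Q_in − Q_out = 50.000 gal/min, so V(t) = 735 + 50.000 t and V(19.3) = 1700.0 gal.
Solute balance: dm/dt = 0 − Q_out C = −Q_out m/V(t).
dm/m = −Q_out dt/(V₀ + 50.000 t); integrating gives ln(m/m₀) = −(Q_out/(Q_in−Q_out)) ln(V/V₀).
m = m₀ (V₀/V)^(Q_out/(Q_in−Q_out)) = 60.8 × (735/1700.0)^(1.1000) = 24.173 kg.
C = m/V = 24.173/1700.0 = 0.014219 kg/gal.

0.0142 kg/gal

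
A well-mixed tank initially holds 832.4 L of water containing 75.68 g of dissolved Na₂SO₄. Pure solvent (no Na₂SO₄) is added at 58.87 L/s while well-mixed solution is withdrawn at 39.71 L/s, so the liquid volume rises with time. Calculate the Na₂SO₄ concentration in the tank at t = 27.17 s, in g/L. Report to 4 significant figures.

0.02044 g/L

Let m(t) be the amount of Na₂SO₄. Volume: V(t) = V₀ + (Q_in − Q_out) t = 832.4 + 19.1600 t; V(27.17) = 1352.98 L.
Species balance (pure solvent in): dm/dt = −Q_out · m/V(t).
Separate: dm/m = −Q_out dt/V(t) ⇒ ln(m/m₀) = −(Q_out/(Q_in−Q_out)) ln(V/V₀).
m = m₀ (V₀/V)^(Q_out/(Q_in−Q_out)) = 75.68 × (832.4/1352.98)^(2.07255) = 27.6541 g.
C = m/V = 27.6541/1352.98 = 0.0204395 g/L.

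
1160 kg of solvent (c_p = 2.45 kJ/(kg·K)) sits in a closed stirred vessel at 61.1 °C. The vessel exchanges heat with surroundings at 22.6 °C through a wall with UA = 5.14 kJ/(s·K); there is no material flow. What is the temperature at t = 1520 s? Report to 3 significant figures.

25.1 °C

Unsteady energy balance on the tank contents: M c_p dT/dt = −UA(T − T_amb).
dT/dt = (T_ss − T)/τ with T_ss = T_amb = 22.600 °C, τ = M c_p/UA = 1160·2.45/5.14 = 552.92 s.
Integrating: T(t) = T_ss + (T₀ − T_ss) e^(−t/τ).
T(1520) = 22.600 + (38.500)·0.063989 = 25.064 °C.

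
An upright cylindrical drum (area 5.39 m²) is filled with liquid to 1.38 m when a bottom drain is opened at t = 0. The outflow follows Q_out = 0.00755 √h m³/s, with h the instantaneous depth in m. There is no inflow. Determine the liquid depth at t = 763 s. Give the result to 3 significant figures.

0.410 m

With no inflow, A dh/dt = −0.00755 √h.
This is separable: 2 d(√h)/dt = −0.00755/A, so √h = √h₀ − (0.00755/(2A)) t.
√h = √1.38 − 0.00755·763/(2·5.39) = 1.1747 − 0.53438 = 0.64035.
h = 0.64035² = 0.41005 m.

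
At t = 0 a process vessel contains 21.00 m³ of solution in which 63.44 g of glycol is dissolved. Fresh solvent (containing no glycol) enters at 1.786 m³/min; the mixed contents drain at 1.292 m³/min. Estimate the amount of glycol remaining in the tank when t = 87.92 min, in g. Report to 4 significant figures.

Total volume: dV/dt = Q_in − Q_out = 0.494000 m³/min, so V(t) = 21.00 + 0.494000 t and V(87.92) = 64.4325 m³.
No glycol enters, so dm/dt = −Q_out · (m/V).
dm/m = −Q_out dt/(V₀ + 0.494000 t); integrating gives ln(m/m₀) = −(Q_out/(Q_in−Q_out)) ln(V/V₀).
m = m₀ (V₀/V)^(Q_out/(Q_in−Q_out)) = 63.44 × (21.00/64.4325)^(2.61538) = 3.38042 g.

3.380 g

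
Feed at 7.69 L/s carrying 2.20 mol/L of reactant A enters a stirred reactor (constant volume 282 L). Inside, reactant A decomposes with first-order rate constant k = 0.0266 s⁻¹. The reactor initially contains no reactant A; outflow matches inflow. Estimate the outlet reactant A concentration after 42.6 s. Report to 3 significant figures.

Accumulation = in − out − consumed: V dC/dt = Q C_in − Q C − k V C.
This is linear with rate a = Q/V + k = 0.053870 s⁻¹.
C_ss = Q C_in/(Q + kV) = 1.1137 mol/L; C(t) = C_ss + (C₀ − C_ss) e^(−a t).
C(42.6) = 1.1137 + (-1.1137)·e^(−0.053870·42.6) = 1.1137 + (-1.1137)·0.10078 = 1.0014 mol/L.

1.00 mol/L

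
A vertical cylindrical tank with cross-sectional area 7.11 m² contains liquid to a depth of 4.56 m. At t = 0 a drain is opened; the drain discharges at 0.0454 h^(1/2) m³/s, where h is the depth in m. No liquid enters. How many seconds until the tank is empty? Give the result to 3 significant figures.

669 s

Accumulation of liquid (constant cross-section A): A dh/dt = −0.0454 √h.
This is separable: 2 d(√h)/dt = −0.0454/A, so √h = √h₀ − (0.0454/(2A)) t.
Set h = 0: 2√h₀ = (0.0454/A) t_empty ⇒ t_empty = 2A√h₀/0.0454.
t_empty = 2·7.11·√4.56/0.0454 = 14.220·2.1354/0.0454 = 668.85 s.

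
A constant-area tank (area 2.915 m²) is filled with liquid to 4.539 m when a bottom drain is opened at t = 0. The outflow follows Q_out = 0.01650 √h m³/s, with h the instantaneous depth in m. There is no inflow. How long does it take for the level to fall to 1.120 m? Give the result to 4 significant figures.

A dh/dt = −Q_out = −0.01650 √h.
Separate and integrate: 2(√h − √h₀) = −(0.01650/A) t.
t = 2A(√h₀ − √h)/0.01650 = 2·2.915·(√4.539 − √1.120)/0.01650
  = 5.83000 × (2.13049 − 1.05830) / 0.01650 = 378.841 s.

378.8 s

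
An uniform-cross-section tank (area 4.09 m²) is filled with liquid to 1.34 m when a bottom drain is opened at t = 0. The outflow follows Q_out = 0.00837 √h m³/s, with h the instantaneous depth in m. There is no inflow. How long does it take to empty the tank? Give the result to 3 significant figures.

1130 s

With no inflow, A dh/dt = −0.00837 √h.
This is separable: 2 d(√h)/dt = −0.00837/A, so √h = √h₀ − (0.00837/(2A)) t.
Set h = 0: 2√h₀ = (0.00837/A) t_empty ⇒ t_empty = 2A√h₀/0.00837.
t_empty = 2·4.09·√1.34/0.00837 = 8.1800·1.1576/0.00837 = 1131.3 s.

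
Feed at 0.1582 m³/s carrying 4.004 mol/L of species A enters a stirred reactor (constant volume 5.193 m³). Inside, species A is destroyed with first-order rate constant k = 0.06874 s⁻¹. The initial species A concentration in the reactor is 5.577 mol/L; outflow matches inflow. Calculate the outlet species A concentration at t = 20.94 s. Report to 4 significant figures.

1.774 mol/L

V dC/dt = Q(C_in − C) − k V C.
This is linear with rate a = Q/V + k = 0.0992041 s⁻¹.
C_ss = Q C_in/(Q + kV) = 1.22957 mol/L; C(t) = C_ss + (C₀ − C_ss) e^(−a t).
C(20.94) = 1.22957 + (4.34743)·e^(−0.0992041·20.94) = 1.22957 + (4.34743)·0.125264 = 1.77414 mol/L.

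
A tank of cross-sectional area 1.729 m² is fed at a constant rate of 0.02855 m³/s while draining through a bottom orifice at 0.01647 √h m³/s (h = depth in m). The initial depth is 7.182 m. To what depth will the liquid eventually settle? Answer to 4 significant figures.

3.005 m

Level balance: A dh/dt = 0.02855 − 0.01647 √h. Setting dh/dt = 0:
Q_in = 0.01647 √h_ss ⇒ √h_ss = 0.02855/0.01647 = 1.73345.
h_ss = 1.73345² = 3.00487 m. (Since h₀ = 7.182 m > h_ss, the level will fall toward this value.)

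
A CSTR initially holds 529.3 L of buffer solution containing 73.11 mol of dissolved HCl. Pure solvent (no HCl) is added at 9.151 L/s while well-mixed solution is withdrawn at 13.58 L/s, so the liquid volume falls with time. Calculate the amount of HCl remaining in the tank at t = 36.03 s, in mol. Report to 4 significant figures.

24.33 mol

Let m(t) be the amount of HCl. Volume: V(t) = V₀ + (Q_in − Q_out) t = 529.3 − 4.42900 t; V(36.03) = 369.723 L.
Species balance (pure solvent in): dm/dt = −Q_out · m/V(t).
Separate: dm/m = −Q_out dt/V(t) ⇒ ln(m/m₀) = −(Q_out/(Q_in−Q_out)) ln(V/V₀).
m = m₀ (V₀/V)^(Q_out/(Q_in−Q_out)) = 73.11 × (529.3/369.723)^(-3.06615) = 24.3328 mol.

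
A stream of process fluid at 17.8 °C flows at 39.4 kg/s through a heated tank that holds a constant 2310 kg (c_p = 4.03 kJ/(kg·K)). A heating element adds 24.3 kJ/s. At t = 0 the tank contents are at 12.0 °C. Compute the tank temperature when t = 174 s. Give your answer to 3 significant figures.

17.6 °C

Energy balance: M c_p dT/dt = ṁ c_p (T_in − T) + 24.3.
Rearrange: dT/dt = (T_ss − T)/τ with τ = M/ṁ = 58.629 s and T_ss = T_in + Q̇/(ṁ c_p) = 17.953 °C.
This is linear first-order; T(t) = T_ss + (T₀ − T_ss) e^(−t/τ).
T(174) = 17.953 + (-5.9530)·e^(−174/58.629) = 17.953 + (-5.9530)·0.051417 = 17.647 °C.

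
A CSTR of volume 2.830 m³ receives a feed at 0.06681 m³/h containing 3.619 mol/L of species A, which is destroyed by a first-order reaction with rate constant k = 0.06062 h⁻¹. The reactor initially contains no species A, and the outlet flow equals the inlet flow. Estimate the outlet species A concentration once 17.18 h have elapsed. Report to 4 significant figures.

0.7757 mol/L

Species balance: V dC/dt = Q C_in − Q C − k V C.
This is linear with rate a = Q/V + k = 0.0842278 h⁻¹.
C_ss = Q C_in/(Q + kV) = 1.01435 mol/L; C(t) = C_ss + (C₀ − C_ss) e^(−a t).
C(17.18) = 1.01435 + (-1.01435)·e^(−0.0842278·17.18) = 1.01435 + (-1.01435)·0.235267 = 0.775707 mol/L.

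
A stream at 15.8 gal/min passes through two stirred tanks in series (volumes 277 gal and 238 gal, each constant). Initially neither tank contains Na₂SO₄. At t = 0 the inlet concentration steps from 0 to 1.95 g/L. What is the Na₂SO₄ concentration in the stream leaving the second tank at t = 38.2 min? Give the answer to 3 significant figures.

Each tank obeys Vᵢ dCᵢ/dt = Q(Cᵢ₋₁ − Cᵢ), so τᵢ = Vᵢ/Q.
τ₁ = 277/15.8 = 17.532 min; τ₂ = 238/15.8 = 15.063 min.
Tank 1: C₁ = C_in(1 − e^(−t/τ₁)). Tank 2 (τ₁ ≠ τ₂): C₂ = C_in[1 − (τ₁ e^(−t/τ₁) − τ₂ e^(−t/τ₂))/(τ₁ − τ₂)].
At t = 38.2: e^(−t/τ₁) = 0.11316, e^(−t/τ₂) = 0.079185.
C₂ = 1.95·[1 − (17.532·0.11316 − 15.063·0.079185)/(2.4684)] = 1.95·0.67948 = 1.3250 g/L.

1.32 g/L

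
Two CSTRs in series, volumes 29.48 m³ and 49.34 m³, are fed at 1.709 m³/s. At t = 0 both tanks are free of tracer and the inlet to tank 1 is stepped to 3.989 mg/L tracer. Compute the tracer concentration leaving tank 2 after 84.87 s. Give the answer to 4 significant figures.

3.508 mg/L

Species balance on tank i: dCᵢ/dt = (Cᵢ₋₁ − Cᵢ)/τᵢ with τᵢ = Vᵢ/Q.
τ₁ = 29.48/1.709 = 17.2499 s; τ₂ = 49.34/1.709 = 28.8707 s.
Solving the cascade with C₁(0)=C₂(0)=0 gives C₂(t) = C_in[1 − (τ₁ e^(−t/τ₁) − τ₂ e^(−t/τ₂))/(τ₁ − τ₂)].
At t = 84.87: e^(−t/τ₁) = 0.00729883, e^(−t/τ₂) = 0.0528837.
C₂ = 3.989·[1 − (17.2499·0.00729883 − 28.8707·0.0528837)/(-11.6208)] = 3.989·0.879451 = 3.50813 mg/L.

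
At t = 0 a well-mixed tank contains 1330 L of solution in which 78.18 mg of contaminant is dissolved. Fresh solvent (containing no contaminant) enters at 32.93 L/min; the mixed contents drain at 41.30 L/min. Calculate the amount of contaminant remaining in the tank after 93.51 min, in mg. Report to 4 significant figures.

Let m(t) be the amount of contaminant. Volume: V(t) = V₀ + (Q_in − Q_out) t = 1330 − 8.37000 t; V(93.51) = 547.321 L.
No contaminant enters, so dm/dt = −Q_out · (m/V).
Separate: dm/m = −Q_out dt/V(t) ⇒ ln(m/m₀) = −(Q_out/(Q_in−Q_out)) ln(V/V₀).
m = m₀ (V₀/V)^(Q_out/(Q_in−Q_out)) = 78.18 × (1330/547.321)^(-4.93429) = 0.978111 mg.

0.9781 mg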